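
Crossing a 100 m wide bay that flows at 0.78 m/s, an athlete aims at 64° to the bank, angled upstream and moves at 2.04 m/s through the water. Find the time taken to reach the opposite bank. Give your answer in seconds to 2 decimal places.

54.54 s

The component of the athlete's velocity perpendicular to the bank is 2.04 × sin 64° = 1.834 m/s.
Only the cross-stream component determines the crossing time; the current contributes nothing perpendicular to the bank.
Time = 100 / 1.834 = 54.539 s.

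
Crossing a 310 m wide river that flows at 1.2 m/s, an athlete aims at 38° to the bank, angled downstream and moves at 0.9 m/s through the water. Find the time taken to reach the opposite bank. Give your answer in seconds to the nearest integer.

The component of the athlete's velocity perpendicular to the bank is 0.9 × sin 38° = 0.554 m/s.
The flow acts along the bank and has no component across it.
Time = 310 / 0.554 = 559.471 s.

559 s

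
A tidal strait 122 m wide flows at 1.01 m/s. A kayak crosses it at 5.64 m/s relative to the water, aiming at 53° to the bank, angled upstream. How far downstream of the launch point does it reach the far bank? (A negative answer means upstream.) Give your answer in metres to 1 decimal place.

-64.6 m

Perpendicular speed = 4.504 m/s; crossing time = 122 / 4.504 = 27.085 s.
Net downstream speed = -2.384 m/s.
Drift = -2.384 × 27.085 = -64.578 m (upstream).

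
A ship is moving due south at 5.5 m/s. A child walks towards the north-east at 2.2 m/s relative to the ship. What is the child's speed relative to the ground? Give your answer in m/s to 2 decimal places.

Taking east as x and north as y: ship velocity = (0.000, -5.500) m/s; child velocity relative to ship = (1.556, 1.556) m/s.
Velocity relative to ground = (0.000, -5.500) + (1.556, 1.556) = (1.556, -3.944) m/s.
Speed = |(1.556, -3.944)| = 4.240 m/s.

4.24 m/s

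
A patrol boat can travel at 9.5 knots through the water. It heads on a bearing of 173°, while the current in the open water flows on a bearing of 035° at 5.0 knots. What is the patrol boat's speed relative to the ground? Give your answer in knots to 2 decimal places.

6.68 knots

Taking east as x and north as y: velocity relative to the water = (1.158, -9.429) knots; the water relative to ground = (2.868, 4.096) knots.
Velocity relative to ground = (1.158, -9.429) + (2.868, 4.096) = (4.026, -5.333) knots.
Speed = |(4.026, -5.333)| = 6.682 knots.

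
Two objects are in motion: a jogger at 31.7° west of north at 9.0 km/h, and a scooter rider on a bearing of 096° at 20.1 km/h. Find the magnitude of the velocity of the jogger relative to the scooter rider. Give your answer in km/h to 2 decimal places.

Taking east as x and north as y: jogger velocity = (-4.729, 7.657) km/h; scooter rider velocity = (19.990, -2.101) km/h.
Velocity of jogger relative to scooter rider = (-4.729, 7.657) − (19.990, -2.101) = (-24.719, 9.758) km/h.
Magnitude = |(-24.719, 9.758)| = 26.576 km/h.

26.58 km/h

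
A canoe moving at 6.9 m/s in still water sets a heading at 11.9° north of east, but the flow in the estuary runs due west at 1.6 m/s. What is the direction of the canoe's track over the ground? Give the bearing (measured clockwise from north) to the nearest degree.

075°

Taking east as x and north as y: velocity relative to the water = (6.752, 1.423) m/s; the water relative to ground = (-1.600, 0.000) m/s.
Velocity relative to ground = (6.752, 1.423) + (-1.600, 0.000) = (5.152, 1.423) m/s.
Bearing = atan2(5.15, 1.42) = 74.56° clockwise from north.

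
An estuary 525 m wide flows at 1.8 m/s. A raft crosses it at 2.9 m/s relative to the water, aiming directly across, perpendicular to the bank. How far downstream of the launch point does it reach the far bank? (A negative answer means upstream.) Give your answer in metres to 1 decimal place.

Perpendicular speed = 2.900 m/s; crossing time = 525 / 2.900 = 181.034 s.
Net downstream speed = 1.800 m/s.
Drift = 1.800 × 181.034 = 325.862 m (downstream).

325.9 m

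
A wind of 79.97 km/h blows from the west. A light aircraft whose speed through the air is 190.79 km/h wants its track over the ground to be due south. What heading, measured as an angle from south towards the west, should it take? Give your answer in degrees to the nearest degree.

25°

The wind pushes perpendicular to the desired track; the heading must have a component into the wind equal to 79.97 km/h: 190.79 sin θ = 79.97.
sin θ = 0.4192, so θ = 24.781°.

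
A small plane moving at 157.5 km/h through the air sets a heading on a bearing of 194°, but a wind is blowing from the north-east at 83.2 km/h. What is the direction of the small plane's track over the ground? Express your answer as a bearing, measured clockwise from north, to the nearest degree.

Taking east as x and north as y: velocity relative to the air = (-38.103, -152.822) km/h; the air relative to ground = (-58.831, -58.831) km/h.
Velocity relative to ground = (-38.103, -152.822) + (-58.831, -58.831) = (-96.934, -211.653) km/h.
Bearing = atan2(-96.93, -211.65) = 204.61° clockwise from north.

205°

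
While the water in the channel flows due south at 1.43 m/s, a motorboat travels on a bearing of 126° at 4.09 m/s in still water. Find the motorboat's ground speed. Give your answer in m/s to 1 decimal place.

Taking east as x and north as y: velocity relative to the water = (3.309, -2.404) m/s; the water relative to ground = (0.000, -1.430) m/s.
Velocity relative to ground = (3.309, -2.404) + (0.000, -1.430) = (3.309, -3.834) m/s.
Speed = |(3.309, -3.834)| = 5.064 m/s.

5.1 m/s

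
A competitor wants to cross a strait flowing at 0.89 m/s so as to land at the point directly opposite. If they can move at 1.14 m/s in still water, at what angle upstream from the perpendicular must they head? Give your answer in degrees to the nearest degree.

To cancel the current, the upstream component of the competitor's velocity must equal the flow: 1.14 sin θ = 0.89.
sin θ = 0.89 / 1.14 = 0.7807.
θ = arcsin(0.7807) = 51.325°.

51°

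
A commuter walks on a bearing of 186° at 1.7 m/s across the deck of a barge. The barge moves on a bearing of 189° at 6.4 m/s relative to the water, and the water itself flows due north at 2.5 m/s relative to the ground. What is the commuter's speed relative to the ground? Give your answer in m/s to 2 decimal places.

5.64 m/s

In east/north components (m/s): commuter relative to barge = (-0.178, -1.691); barge relative to water = (-1.001, -6.321); water relative to ground = (0.000, 2.500).
Sum = (-1.179, -5.512) m/s.
Speed = |(-1.179, -5.512)| = 5.637 m/s.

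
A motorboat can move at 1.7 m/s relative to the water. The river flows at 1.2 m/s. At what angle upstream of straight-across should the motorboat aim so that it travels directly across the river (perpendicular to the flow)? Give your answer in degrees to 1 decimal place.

44.9°

To cancel the current, the upstream component of the motorboat's velocity must equal the flow: 1.7 sin θ = 1.2.
sin θ = 1.2 / 1.7 = 0.7059.
θ = arcsin(0.7059) = 44.901°.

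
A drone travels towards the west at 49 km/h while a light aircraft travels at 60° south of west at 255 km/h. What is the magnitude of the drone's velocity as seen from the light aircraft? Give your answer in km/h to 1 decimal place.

Taking east as x and north as y: drone velocity = (-49.000, 0.000) km/h; light aircraft velocity = (-127.500, -220.836) km/h.
Velocity of drone relative to light aircraft = (-49.000, 0.000) − (-127.500, -220.836) = (78.500, 220.836) km/h.
Magnitude = |(78.500, 220.836)| = 234.374 km/h.

234.4 km/h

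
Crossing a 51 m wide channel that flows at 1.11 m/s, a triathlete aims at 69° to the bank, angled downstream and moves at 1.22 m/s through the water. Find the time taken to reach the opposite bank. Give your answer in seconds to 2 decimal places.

44.78 s

The component of the triathlete's velocity perpendicular to the bank is 1.22 × sin 69° = 1.139 m/s.
Only the cross-stream component determines the crossing time; the current contributes nothing perpendicular to the bank.
Time = 51 / 1.139 = 44.777 s.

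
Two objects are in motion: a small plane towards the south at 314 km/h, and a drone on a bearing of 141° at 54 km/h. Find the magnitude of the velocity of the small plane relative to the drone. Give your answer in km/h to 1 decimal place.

274.1 km/h

Taking east as x and north as y: small plane velocity = (0.000, -314.000) km/h; drone velocity = (33.983, -41.966) km/h.
Velocity of small plane relative to drone = (0.000, -314.000) − (33.983, -41.966) = (-33.983, -272.034) km/h.
Magnitude = |(-33.983, -272.034)| = 274.149 km/h.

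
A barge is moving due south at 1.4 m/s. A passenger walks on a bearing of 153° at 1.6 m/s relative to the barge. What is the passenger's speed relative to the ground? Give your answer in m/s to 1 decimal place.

2.9 m/s

Taking east as x and north as y: barge velocity = (0.000, -1.400) m/s; passenger velocity relative to barge = (0.726, -1.426) m/s.
Velocity relative to ground = (0.000, -1.400) + (0.726, -1.426) = (0.726, -2.826) m/s.
Speed = |(0.726, -2.826)| = 2.917 m/s.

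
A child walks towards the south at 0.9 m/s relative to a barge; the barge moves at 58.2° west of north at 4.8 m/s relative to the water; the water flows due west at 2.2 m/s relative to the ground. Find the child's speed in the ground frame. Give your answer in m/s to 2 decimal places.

In east/north components (m/s): child relative to barge = (0.000, -0.900); barge relative to water = (-4.079, 2.529); water relative to ground = (-2.200, 0.000).
Sum = (-6.279, 1.629) m/s.
Speed = |(-6.279, 1.629)| = 6.487 m/s.

6.49 m/s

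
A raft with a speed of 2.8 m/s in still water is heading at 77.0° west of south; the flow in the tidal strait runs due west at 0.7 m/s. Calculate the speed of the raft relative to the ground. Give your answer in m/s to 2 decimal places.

Taking east as x and north as y: velocity relative to the water = (-2.728, -0.630) m/s; the water relative to ground = (-0.700, 0.000) m/s.
Velocity relative to ground = (-2.728, -0.630) + (-0.700, 0.000) = (-3.428, -0.630) m/s.
Speed = |(-3.428, -0.630)| = 3.486 m/s.

3.49 m/s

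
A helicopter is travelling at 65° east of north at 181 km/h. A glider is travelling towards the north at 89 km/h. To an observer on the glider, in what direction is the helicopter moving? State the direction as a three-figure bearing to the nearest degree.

094°

Taking east as x and north as y: helicopter velocity = (164.042, 76.494) km/h; glider velocity = (0.000, 89.000) km/h.
Velocity of helicopter relative to glider = (164.042, 76.494) − (0.000, 89.000) = (164.042, -12.506) km/h.
Bearing = atan2(164.04, -12.51) = 94.36° clockwise from north.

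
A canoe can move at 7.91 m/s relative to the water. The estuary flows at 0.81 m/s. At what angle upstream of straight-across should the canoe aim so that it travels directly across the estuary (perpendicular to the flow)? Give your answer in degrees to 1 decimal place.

5.9°

To cancel the current, the upstream component of the canoe's velocity must equal the flow: 7.91 sin θ = 0.81.
sin θ = 0.81 / 7.91 = 0.1024.
θ = arcsin(0.1024) = 5.878°.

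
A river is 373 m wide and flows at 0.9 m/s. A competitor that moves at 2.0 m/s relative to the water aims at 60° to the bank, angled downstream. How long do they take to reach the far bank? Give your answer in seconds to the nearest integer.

215 s

The component of the competitor's velocity perpendicular to the bank is 2.0 × sin 60° = 1.732 m/s.
Only the cross-stream component determines the crossing time; the current contributes nothing perpendicular to the bank.
Time = 373 / 1.732 = 215.352 s.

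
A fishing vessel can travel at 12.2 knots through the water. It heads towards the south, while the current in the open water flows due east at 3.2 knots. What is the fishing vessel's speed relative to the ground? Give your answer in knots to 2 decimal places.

12.61 knots

Taking east as x and north as y: velocity relative to the water = (0.000, -12.200) knots; the water relative to ground = (3.200, 0.000) knots.
Velocity relative to ground = (0.000, -12.200) + (3.200, 0.000) = (3.200, -12.200) knots.
Speed = |(3.200, -12.200)| = 12.613 knots.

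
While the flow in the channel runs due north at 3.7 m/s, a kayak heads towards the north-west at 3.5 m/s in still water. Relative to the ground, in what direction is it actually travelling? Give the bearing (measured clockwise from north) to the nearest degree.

Taking east as x and north as y: velocity relative to the water = (-2.475, 2.475) m/s; the water relative to ground = (0.000, 3.700) m/s.
Velocity relative to ground = (-2.475, 2.475) + (0.000, 3.700) = (-2.475, 6.175) m/s.
Bearing = atan2(-2.47, 6.17) = 338.16° clockwise from north.

338°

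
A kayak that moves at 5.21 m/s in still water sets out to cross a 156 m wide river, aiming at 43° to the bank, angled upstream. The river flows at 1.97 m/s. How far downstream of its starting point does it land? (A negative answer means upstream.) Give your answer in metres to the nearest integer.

Perpendicular speed = 3.553 m/s; crossing time = 156 / 3.553 = 43.904 s.
Net downstream speed = -1.840 m/s.
Drift = -1.840 × 43.904 = -80.799 m (upstream).

-81 m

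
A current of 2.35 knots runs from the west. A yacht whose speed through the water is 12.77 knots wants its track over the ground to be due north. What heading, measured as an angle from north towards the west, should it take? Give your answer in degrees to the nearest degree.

The current pushes perpendicular to the desired track; the heading must have a component into the current equal to 2.35 knots: 12.77 sin θ = 2.35.
sin θ = 0.1840, so θ = 10.604°.

11°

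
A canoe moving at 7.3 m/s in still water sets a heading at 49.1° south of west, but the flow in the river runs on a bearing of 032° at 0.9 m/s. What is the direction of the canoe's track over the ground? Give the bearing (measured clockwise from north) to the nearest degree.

222°

Taking east as x and north as y: velocity relative to the water = (-4.780, -5.518) m/s; the water relative to ground = (0.477, 0.763) m/s.
Velocity relative to ground = (-4.780, -5.518) + (0.477, 0.763) = (-4.303, -4.754) m/s.
Bearing = atan2(-4.30, -4.75) = 222.14° clockwise from north.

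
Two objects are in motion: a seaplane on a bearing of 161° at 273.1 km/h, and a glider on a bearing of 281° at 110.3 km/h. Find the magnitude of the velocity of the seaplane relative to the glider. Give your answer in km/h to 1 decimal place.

Taking east as x and north as y: seaplane velocity = (88.913, -258.221) km/h; glider velocity = (-108.273, 21.046) km/h.
Velocity of seaplane relative to glider = (88.913, -258.221) − (-108.273, 21.046) = (197.186, -279.267) km/h.
Magnitude = |(197.186, -279.267)| = 341.866 km/h.

341.9 km/h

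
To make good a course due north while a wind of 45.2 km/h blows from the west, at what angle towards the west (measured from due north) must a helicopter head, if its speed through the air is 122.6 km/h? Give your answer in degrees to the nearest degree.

The wind pushes perpendicular to the desired track; the heading must have a component into the wind equal to 45.2 km/h: 122.6 sin θ = 45.2.
sin θ = 0.3687, so θ = 21.634°.

22°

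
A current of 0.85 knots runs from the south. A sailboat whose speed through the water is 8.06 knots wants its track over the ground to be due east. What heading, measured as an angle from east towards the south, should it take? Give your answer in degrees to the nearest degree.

6°

The current pushes perpendicular to the desired track; the heading must have a component into the current equal to 0.85 knots: 8.06 sin θ = 0.85.
sin θ = 0.1055, so θ = 6.054°.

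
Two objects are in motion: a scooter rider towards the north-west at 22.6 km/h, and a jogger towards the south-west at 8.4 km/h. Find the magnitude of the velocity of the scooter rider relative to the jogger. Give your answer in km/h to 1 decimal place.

24.1 km/h

Taking east as x and north as y: scooter rider velocity = (-15.981, 15.981) km/h; jogger velocity = (-5.940, -5.940) km/h.
Velocity of scooter rider relative to jogger = (-15.981, 15.981) − (-5.940, -5.940) = (-10.041, 21.920) km/h.
Magnitude = |(-10.041, 21.920)| = 24.111 km/h.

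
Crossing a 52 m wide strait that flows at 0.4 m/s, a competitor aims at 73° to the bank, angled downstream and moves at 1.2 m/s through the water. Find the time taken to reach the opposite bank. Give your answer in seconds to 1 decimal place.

The component of the competitor's velocity perpendicular to the bank is 1.2 × sin 73° = 1.148 m/s.
The flow acts along the bank and has no component across it.
Time = 52 / 1.148 = 45.313 s.

45.3 s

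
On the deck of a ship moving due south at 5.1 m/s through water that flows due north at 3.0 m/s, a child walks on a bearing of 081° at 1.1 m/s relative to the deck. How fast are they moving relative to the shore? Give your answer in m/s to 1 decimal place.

In east/north components (m/s): child relative to ship = (1.086, 0.172); ship relative to water = (0.000, -5.100); water relative to ground = (0.000, 3.000).
Sum = (1.086, -1.928) m/s.
Speed = |(1.086, -1.928)| = 2.213 m/s.

2.2 m/s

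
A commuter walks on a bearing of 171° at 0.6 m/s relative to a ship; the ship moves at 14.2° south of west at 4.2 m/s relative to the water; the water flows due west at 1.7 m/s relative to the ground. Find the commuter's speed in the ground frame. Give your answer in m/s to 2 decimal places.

In east/north components (m/s): commuter relative to ship = (0.094, -0.593); ship relative to water = (-4.072, -1.030); water relative to ground = (-1.700, 0.000).
Sum = (-5.678, -1.623) m/s.
Speed = |(-5.678, -1.623)| = 5.905 m/s.

5.91 m/s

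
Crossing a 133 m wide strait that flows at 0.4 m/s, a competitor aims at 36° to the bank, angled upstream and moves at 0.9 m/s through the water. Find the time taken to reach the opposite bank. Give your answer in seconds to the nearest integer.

The component of the competitor's velocity perpendicular to the bank is 0.9 × sin 36° = 0.529 m/s.
The flow acts along the bank and has no component across it.
Time = 133 / 0.529 = 251.415 s.

251 s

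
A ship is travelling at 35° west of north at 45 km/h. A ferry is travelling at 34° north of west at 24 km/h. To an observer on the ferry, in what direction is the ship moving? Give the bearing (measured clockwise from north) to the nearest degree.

Taking east as x and north as y: ship velocity = (-25.811, 36.862) km/h; ferry velocity = (-19.897, 13.421) km/h.
Velocity of ship relative to ferry = (-25.811, 36.862) − (-19.897, 13.421) = (-5.914, 23.441) km/h.
Bearing = atan2(-5.91, 23.44) = 345.84° clockwise from north.

346°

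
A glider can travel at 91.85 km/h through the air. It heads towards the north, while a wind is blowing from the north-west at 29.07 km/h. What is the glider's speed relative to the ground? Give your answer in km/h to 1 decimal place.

74.2 km/h

Taking east as x and north as y: velocity relative to the air = (0.000, 91.850) km/h; the air relative to ground = (20.556, -20.556) km/h.
Velocity relative to ground = (0.000, 91.850) + (20.556, -20.556) = (20.556, 71.294) km/h.
Speed = |(20.556, 71.294)| = 74.199 km/h.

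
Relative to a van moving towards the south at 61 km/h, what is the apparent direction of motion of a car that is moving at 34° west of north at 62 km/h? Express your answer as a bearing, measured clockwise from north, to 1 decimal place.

Taking east as x and north as y: car velocity = (-34.670, 51.400) km/h; van velocity = (0.000, -61.000) km/h.
Velocity of car relative to van = (-34.670, 51.400) − (0.000, -61.000) = (-34.670, 112.400) km/h.
Bearing = atan2(-34.67, 112.40) = 342.86° clockwise from north.

342.9°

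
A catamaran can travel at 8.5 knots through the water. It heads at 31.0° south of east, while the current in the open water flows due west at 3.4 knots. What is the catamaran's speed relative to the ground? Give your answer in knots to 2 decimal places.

Taking east as x and north as y: velocity relative to the water = (7.286, -4.378) knots; the water relative to ground = (-3.400, 0.000) knots.
Velocity relative to ground = (7.286, -4.378) + (-3.400, 0.000) = (3.886, -4.378) knots.
Speed = |(3.886, -4.378)| = 5.854 knots.

5.85 knots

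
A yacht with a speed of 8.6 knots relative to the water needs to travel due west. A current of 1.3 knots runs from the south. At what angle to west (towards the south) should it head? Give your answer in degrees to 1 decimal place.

The current pushes perpendicular to the desired track; the heading must have a component into the current equal to 1.3 knots: 8.6 sin θ = 1.3.
sin θ = 0.1512, so θ = 8.694°.

8.7°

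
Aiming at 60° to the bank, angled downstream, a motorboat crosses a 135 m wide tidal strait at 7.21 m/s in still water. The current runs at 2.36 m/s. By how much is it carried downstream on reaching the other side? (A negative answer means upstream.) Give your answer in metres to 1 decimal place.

129.0 m

Perpendicular speed = 6.244 m/s; crossing time = 135 / 6.244 = 21.621 s.
Net downstream speed = 5.965 m/s.
Drift = 5.965 × 21.621 = 128.967 m (downstream).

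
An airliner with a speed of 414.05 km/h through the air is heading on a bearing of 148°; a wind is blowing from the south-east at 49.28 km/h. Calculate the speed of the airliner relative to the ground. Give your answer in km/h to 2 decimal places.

Taking east as x and north as y: velocity relative to the air = (219.413, -351.134) km/h; the air relative to ground = (-34.846, 34.846) km/h.
Velocity relative to ground = (219.413, -351.134) + (-34.846, 34.846) = (184.567, -316.288) km/h.
Speed = |(184.567, -316.288)| = 366.201 km/h.

366.20 km/h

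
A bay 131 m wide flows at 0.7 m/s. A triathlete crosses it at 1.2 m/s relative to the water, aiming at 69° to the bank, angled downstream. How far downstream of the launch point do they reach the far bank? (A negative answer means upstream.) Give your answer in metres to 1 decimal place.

132.1 m

Perpendicular speed = 1.120 m/s; crossing time = 131 / 1.120 = 116.933 s.
Net downstream speed = 1.130 m/s.
Drift = 1.130 × 116.933 = 132.140 m (downstream).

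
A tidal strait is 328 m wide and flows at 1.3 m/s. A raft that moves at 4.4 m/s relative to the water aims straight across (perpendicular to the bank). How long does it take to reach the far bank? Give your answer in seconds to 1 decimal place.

74.5 s

The component of the raft's velocity perpendicular to the bank is 4.4 m/s.
Only the cross-stream component determines the crossing time; the current contributes nothing perpendicular to the bank.
Time = 328 / 4.400 = 74.545 s.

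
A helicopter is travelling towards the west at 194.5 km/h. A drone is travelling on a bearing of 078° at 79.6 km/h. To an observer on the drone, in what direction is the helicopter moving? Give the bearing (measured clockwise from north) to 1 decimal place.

Taking east as x and north as y: helicopter velocity = (-194.500, 0.000) km/h; drone velocity = (77.861, 16.550) km/h.
Velocity of helicopter relative to drone = (-194.500, 0.000) − (77.861, 16.550) = (-272.361, -16.550) km/h.
Bearing = atan2(-272.36, -16.55) = 266.52° clockwise from north.

266.5°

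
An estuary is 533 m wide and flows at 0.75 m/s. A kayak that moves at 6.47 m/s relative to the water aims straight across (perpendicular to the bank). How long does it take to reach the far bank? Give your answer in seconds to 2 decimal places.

The component of the kayak's velocity perpendicular to the bank is 6.47 m/s.
The current is parallel to the bank, so it does not affect the crossing time.
Time = 533 / 6.470 = 82.380 s.

82.38 s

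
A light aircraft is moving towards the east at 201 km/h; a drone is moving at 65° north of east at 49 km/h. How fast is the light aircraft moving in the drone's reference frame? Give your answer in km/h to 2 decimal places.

Taking east as x and north as y: light aircraft velocity = (201.000, 0.000) km/h; drone velocity = (20.708, 44.409) km/h.
Velocity of light aircraft relative to drone = (201.000, 0.000) − (20.708, 44.409) = (180.292, -44.409) km/h.
Magnitude = |(180.292, -44.409)| = 185.681 km/h.

185.68 km/h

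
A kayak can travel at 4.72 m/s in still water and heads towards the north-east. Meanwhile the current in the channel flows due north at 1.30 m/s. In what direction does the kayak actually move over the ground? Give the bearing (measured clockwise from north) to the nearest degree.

Taking east as x and north as y: velocity relative to the water = (3.338, 3.338) m/s; the water relative to ground = (0.000, 1.300) m/s.
Velocity relative to ground = (3.338, 3.338) + (0.000, 1.300) = (3.338, 4.638) m/s.
Bearing = atan2(3.34, 4.64) = 35.74° clockwise from north.

036°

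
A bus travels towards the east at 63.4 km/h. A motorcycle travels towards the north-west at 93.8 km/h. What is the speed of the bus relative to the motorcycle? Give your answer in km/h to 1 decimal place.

Taking east as x and north as y: bus velocity = (63.400, 0.000) km/h; motorcycle velocity = (-66.327, 66.327) km/h.
Velocity of bus relative to motorcycle = (63.400, 0.000) − (-66.327, 66.327) = (129.727, -66.327) km/h.
Magnitude = |(129.727, -66.327)| = 145.699 km/h.

145.7 km/h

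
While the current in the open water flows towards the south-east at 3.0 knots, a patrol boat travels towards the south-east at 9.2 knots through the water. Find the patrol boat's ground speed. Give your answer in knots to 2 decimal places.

12.20 knots

Taking east as x and north as y: velocity relative to the water = (6.505, -6.505) knots; the water relative to ground = (2.121, -2.121) knots.
Velocity relative to ground = (6.505, -6.505) + (2.121, -2.121) = (8.627, -8.627) knots.
Speed = |(8.627, -8.627)| = 12.200 knots.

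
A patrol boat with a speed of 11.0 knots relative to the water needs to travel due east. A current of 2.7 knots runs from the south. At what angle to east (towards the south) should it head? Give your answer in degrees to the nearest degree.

14°

The current pushes perpendicular to the desired track; the heading must have a component into the current equal to 2.7 knots: 11.0 sin θ = 2.7.
sin θ = 0.2455, so θ = 14.209°.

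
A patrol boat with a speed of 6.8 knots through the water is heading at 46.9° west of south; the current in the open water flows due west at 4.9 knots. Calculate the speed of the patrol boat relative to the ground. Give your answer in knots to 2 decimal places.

10.90 knots

Taking east as x and north as y: velocity relative to the water = (-4.965, -4.646) knots; the water relative to ground = (-4.900, 0.000) knots.
Velocity relative to ground = (-4.965, -4.646) + (-4.900, 0.000) = (-9.865, -4.646) knots.
Speed = |(-9.865, -4.646)| = 10.904 knots.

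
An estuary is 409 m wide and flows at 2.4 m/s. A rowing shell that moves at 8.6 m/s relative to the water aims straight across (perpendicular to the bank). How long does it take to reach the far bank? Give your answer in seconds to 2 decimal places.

The component of the rowing shell's velocity perpendicular to the bank is 8.6 m/s.
Only the cross-stream component determines the crossing time; the current contributes nothing perpendicular to the bank.
Time = 409 / 8.600 = 47.558 s.

47.56 s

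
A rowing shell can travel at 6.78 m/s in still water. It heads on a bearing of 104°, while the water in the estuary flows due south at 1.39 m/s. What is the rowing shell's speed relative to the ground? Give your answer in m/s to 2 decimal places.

Taking east as x and north as y: velocity relative to the water = (6.579, -1.640) m/s; the water relative to ground = (0.000, -1.390) m/s.
Velocity relative to ground = (6.579, -1.640) + (0.000, -1.390) = (6.579, -3.030) m/s.
Speed = |(6.579, -3.030)| = 7.243 m/s.

7.24 m/s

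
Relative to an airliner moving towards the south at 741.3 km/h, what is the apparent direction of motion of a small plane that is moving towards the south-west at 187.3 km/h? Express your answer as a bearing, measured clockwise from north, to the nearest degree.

Taking east as x and north as y: small plane velocity = (-132.441, -132.441) km/h; airliner velocity = (0.000, -741.300) km/h.
Velocity of small plane relative to airliner = (-132.441, -132.441) − (0.000, -741.300) = (-132.441, 608.859) km/h.
Bearing = atan2(-132.44, 608.86) = 347.73° clockwise from north.

348°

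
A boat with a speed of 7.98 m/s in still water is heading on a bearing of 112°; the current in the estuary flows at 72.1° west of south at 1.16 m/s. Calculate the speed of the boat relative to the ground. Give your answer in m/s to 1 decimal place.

Taking east as x and north as y: velocity relative to the water = (7.399, -2.989) m/s; the water relative to ground = (-1.104, -0.357) m/s.
Velocity relative to ground = (7.399, -2.989) + (-1.104, -0.357) = (6.295, -3.346) m/s.
Speed = |(6.295, -3.346)| = 7.129 m/s.

7.1 m/s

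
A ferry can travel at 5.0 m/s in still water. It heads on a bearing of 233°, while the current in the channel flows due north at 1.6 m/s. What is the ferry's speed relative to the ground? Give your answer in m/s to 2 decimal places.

4.23 m/s

Taking east as x and north as y: velocity relative to the water = (-3.993, -3.009) m/s; the water relative to ground = (0.000, 1.600) m/s.
Velocity relative to ground = (-3.993, -3.009) + (0.000, 1.600) = (-3.993, -1.409) m/s.
Speed = |(-3.993, -1.409)| = 4.234 m/s.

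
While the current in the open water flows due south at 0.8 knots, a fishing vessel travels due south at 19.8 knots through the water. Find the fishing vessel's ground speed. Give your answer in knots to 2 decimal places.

Taking east as x and north as y: velocity relative to the water = (0.000, -19.800) knots; the water relative to ground = (0.000, -0.800) knots.
Velocity relative to ground = (0.000, -19.800) + (0.000, -0.800) = (0.000, -20.600) knots.
Speed = |(0.000, -20.600)| = 20.600 knots.

20.60 knots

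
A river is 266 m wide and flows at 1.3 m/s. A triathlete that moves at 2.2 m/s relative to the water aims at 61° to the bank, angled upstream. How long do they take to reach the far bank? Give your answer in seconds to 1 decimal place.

The component of the triathlete's velocity perpendicular to the bank is 2.2 × sin 61° = 1.924 m/s.
Only the cross-stream component determines the crossing time; the current contributes nothing perpendicular to the bank.
Time = 266 / 1.924 = 138.242 s.

138.2 s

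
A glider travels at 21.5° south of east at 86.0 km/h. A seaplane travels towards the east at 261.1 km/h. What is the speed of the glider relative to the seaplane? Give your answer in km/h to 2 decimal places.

183.81 km/h

Taking east as x and north as y: glider velocity = (80.016, -31.519) km/h; seaplane velocity = (261.100, 0.000) km/h.
Velocity of glider relative to seaplane = (80.016, -31.519) − (261.100, 0.000) = (-181.084, -31.519) km/h.
Magnitude = |(-181.084, -31.519)| = 183.807 km/h.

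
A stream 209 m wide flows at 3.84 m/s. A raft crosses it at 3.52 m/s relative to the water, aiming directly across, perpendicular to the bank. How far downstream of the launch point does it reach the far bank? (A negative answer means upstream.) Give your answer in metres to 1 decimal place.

228.0 m

Perpendicular speed = 3.520 m/s; crossing time = 209 / 3.520 = 59.375 s.
Net downstream speed = 3.840 m/s.
Drift = 3.840 × 59.375 = 228.000 m (downstream).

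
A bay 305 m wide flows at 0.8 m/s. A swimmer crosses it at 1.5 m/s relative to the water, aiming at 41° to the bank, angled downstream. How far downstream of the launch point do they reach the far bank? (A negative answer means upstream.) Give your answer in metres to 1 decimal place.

598.8 m

Perpendicular speed = 0.984 m/s; crossing time = 305 / 0.984 = 309.931 s.
Net downstream speed = 1.932 m/s.
Drift = 1.932 × 309.931 = 598.808 m (downstream).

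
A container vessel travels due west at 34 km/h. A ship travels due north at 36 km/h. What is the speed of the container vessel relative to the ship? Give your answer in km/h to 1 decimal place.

49.5 km/h

Taking east as x and north as y: container vessel velocity = (-34.000, 0.000) km/h; ship velocity = (0.000, 36.000) km/h.
Velocity of container vessel relative to ship = (-34.000, 0.000) − (0.000, 36.000) = (-34.000, -36.000) km/h.
Magnitude = |(-34.000, -36.000)| = 49.518 km/h.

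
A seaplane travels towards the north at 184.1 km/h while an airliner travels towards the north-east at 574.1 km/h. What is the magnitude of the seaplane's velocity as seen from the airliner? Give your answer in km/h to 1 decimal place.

Taking east as x and north as y: seaplane velocity = (0.000, 184.100) km/h; airliner velocity = (405.950, 405.950) km/h.
Velocity of seaplane relative to airliner = (0.000, 184.100) − (405.950, 405.950) = (-405.950, -221.850) km/h.
Magnitude = |(-405.950, -221.850)| = 462.615 km/h.

462.6 km/h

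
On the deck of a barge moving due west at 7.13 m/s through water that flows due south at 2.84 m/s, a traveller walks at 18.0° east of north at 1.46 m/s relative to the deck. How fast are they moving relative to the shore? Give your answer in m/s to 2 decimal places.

6.83 m/s

In east/north components (m/s): traveller relative to barge = (0.451, 1.389); barge relative to water = (-7.130, 0.000); water relative to ground = (0.000, -2.840).
Sum = (-6.679, -1.451) m/s.
Speed = |(-6.679, -1.451)| = 6.835 m/s.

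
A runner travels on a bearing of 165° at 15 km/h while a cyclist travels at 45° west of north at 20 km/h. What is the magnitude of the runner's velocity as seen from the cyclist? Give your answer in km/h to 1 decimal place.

33.8 km/h

Taking east as x and north as y: runner velocity = (3.882, -14.489) km/h; cyclist velocity = (-14.142, 14.142) km/h.
Velocity of runner relative to cyclist = (3.882, -14.489) − (-14.142, 14.142) = (18.024, -28.631) km/h.
Magnitude = |(18.024, -28.631)| = 33.832 km/h.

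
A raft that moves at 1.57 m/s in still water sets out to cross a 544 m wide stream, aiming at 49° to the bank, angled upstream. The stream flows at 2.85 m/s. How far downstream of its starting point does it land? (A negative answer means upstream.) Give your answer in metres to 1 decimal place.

Perpendicular speed = 1.185 m/s; crossing time = 544 / 1.185 = 459.113 s.
Net downstream speed = 1.820 m/s.
Drift = 1.820 × 459.113 = 835.579 m (downstream).

835.6 m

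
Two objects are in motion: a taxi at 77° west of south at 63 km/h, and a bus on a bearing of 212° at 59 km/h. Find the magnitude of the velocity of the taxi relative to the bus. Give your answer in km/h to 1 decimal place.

Taking east as x and north as y: taxi velocity = (-61.385, -14.172) km/h; bus velocity = (-31.265, -50.035) km/h.
Velocity of taxi relative to bus = (-61.385, -14.172) − (-31.265, -50.035) = (-30.120, 35.863) km/h.
Magnitude = |(-30.120, 35.863)| = 46.833 km/h.

46.8 km/h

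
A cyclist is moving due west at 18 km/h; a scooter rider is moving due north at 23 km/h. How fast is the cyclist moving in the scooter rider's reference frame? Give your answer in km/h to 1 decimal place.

Taking east as x and north as y: cyclist velocity = (-18.000, 0.000) km/h; scooter rider velocity = (0.000, 23.000) km/h.
Velocity of cyclist relative to scooter rider = (-18.000, 0.000) − (0.000, 23.000) = (-18.000, -23.000) km/h.
Magnitude = |(-18.000, -23.000)| = 29.206 km/h.

29.2 km/h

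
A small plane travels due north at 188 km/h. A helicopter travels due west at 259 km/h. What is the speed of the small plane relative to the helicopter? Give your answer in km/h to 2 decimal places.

320.04 km/h

Taking east as x and north as y: small plane velocity = (0.000, 188.000) km/h; helicopter velocity = (-259.000, 0.000) km/h.
Velocity of small plane relative to helicopter = (0.000, 188.000) − (-259.000, 0.000) = (259.000, 188.000) km/h.
Magnitude = |(259.000, 188.000)| = 320.039 km/h.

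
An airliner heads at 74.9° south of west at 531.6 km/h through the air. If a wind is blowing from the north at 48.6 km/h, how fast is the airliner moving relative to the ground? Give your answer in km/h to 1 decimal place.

Taking east as x and north as y: velocity relative to the air = (-138.484, -513.245) km/h; the air relative to ground = (0.000, -48.600) km/h.
Velocity relative to ground = (-138.484, -513.245) + (0.000, -48.600) = (-138.484, -561.845) km/h.
Speed = |(-138.484, -561.845)| = 578.660 km/h.

578.7 km/h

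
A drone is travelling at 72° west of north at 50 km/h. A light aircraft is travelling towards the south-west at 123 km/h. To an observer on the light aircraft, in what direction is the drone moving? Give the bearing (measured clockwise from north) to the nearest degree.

021°

Taking east as x and north as y: drone velocity = (-47.553, 15.451) km/h; light aircraft velocity = (-86.974, -86.974) km/h.
Velocity of drone relative to light aircraft = (-47.553, 15.451) − (-86.974, -86.974) = (39.421, 102.425) km/h.
Bearing = atan2(39.42, 102.42) = 21.05° clockwise from north.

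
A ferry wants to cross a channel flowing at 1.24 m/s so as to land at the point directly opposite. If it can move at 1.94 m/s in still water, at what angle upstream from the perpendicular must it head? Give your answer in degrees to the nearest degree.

40°

To cancel the current, the upstream component of the ferry's velocity must equal the flow: 1.94 sin θ = 1.24.
sin θ = 1.24 / 1.94 = 0.6392.
θ = arcsin(0.6392) = 39.730°.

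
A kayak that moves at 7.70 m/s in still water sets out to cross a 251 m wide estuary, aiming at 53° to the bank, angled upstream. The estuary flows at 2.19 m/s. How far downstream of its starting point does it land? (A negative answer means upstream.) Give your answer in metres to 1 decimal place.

Perpendicular speed = 6.149 m/s; crossing time = 251 / 6.149 = 40.816 s.
Net downstream speed = -2.444 m/s.
Drift = -2.444 × 40.816 = -99.754 m (upstream).

-99.8 m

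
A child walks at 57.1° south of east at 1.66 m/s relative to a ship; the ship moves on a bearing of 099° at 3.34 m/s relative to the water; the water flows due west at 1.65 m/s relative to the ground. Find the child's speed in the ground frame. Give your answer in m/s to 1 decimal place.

In east/north components (m/s): child relative to ship = (0.902, -1.394); ship relative to water = (3.299, -0.522); water relative to ground = (-1.650, 0.000).
Sum = (2.551, -1.916) m/s.
Speed = |(2.551, -1.916)| = 3.190 m/s.

3.2 m/s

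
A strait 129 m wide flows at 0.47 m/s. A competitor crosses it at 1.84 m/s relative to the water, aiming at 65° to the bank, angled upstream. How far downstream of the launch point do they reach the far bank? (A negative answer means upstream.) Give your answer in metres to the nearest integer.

-24 m

Perpendicular speed = 1.668 m/s; crossing time = 129 / 1.668 = 77.356 s.
Net downstream speed = -0.308 m/s.
Drift = -0.308 × 77.356 = -23.796 m (upstream).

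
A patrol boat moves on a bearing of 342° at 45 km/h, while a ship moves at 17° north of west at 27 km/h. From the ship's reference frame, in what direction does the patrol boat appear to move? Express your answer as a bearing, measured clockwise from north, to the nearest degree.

019°

Taking east as x and north as y: patrol boat velocity = (-13.906, 42.798) km/h; ship velocity = (-25.820, 7.894) km/h.
Velocity of patrol boat relative to ship = (-13.906, 42.798) − (-25.820, 7.894) = (11.914, 34.904) km/h.
Bearing = atan2(11.91, 34.90) = 18.85° clockwise from north.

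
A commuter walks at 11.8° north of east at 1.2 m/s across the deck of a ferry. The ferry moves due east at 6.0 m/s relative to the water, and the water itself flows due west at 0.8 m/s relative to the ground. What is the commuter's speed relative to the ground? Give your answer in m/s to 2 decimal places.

In east/north components (m/s): commuter relative to ferry = (1.175, 0.245); ferry relative to water = (6.000, 0.000); water relative to ground = (-0.800, 0.000).
Sum = (6.375, 0.245) m/s.
Speed = |(6.375, 0.245)| = 6.379 m/s.

6.38 m/s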